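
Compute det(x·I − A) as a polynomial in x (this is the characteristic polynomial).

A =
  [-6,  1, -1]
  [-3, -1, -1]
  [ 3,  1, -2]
x^3 + 9*x^2 + 27*x + 27

Expanding det(x·I − A) (e.g. by cofactor expansion or by noting that A is similar to its Jordan form J, which has the same characteristic polynomial as A) gives
  χ_A(x) = x^3 + 9*x^2 + 27*x + 27
which factors as (x + 3)^3. The eigenvalues (with algebraic multiplicities) are λ = -3 with multiplicity 3.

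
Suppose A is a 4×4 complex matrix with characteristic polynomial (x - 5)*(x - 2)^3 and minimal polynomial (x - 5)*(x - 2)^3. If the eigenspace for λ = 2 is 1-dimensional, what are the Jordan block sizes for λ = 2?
Block sizes for λ = 2: [3]

Step 1 — from the characteristic polynomial, algebraic multiplicity of λ = 2 is 3. From dim ker(A − (2)·I) = 1, there are exactly 1 Jordan blocks for λ = 2.
Step 2 — from the minimal polynomial, the factor (x − 2)^3 tells us the largest block for λ = 2 has size 3.
Step 3 — with total size 3, 1 blocks, and largest block 3, the block sizes (in nonincreasing order) are [3].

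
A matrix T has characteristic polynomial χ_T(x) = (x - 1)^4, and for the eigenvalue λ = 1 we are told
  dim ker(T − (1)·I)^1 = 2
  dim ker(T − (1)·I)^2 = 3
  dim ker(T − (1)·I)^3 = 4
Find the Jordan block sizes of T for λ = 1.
Block sizes for λ = 1: [3, 1]

From the dimensions of kernels of powers, the number of Jordan blocks of size at least j is d_j − d_{j−1} where d_j = dim ker(N^j) (with d_0 = 0). Computing the differences gives [2, 1, 1].
The number of blocks of size exactly k is (#blocks of size ≥ k) − (#blocks of size ≥ k + 1), so the partition is: 1 block(s) of size 1, 1 block(s) of size 3.
In nonincreasing order the block sizes are [3, 1].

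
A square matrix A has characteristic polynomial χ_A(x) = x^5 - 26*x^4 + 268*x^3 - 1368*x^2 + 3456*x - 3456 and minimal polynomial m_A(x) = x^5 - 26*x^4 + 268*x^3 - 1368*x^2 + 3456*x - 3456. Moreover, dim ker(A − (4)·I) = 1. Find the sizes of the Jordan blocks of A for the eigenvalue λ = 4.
Block sizes for λ = 4: [2]

Step 1 — from the characteristic polynomial, algebraic multiplicity of λ = 4 is 2. From dim ker(A − (4)·I) = 1, there are exactly 1 Jordan blocks for λ = 4.
Step 2 — from the minimal polynomial, the factor (x − 4)^2 tells us the largest block for λ = 4 has size 2.
Step 3 — with total size 2, 1 blocks, and largest block 2, the block sizes (in nonincreasing order) are [2].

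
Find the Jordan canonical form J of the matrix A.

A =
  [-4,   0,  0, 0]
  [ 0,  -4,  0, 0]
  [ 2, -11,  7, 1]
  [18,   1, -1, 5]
J_1(-4) ⊕ J_1(-4) ⊕ J_2(6)

The characteristic polynomial is
  det(x·I − A) = x^4 - 4*x^3 - 44*x^2 + 96*x + 576 = (x - 6)^2*(x + 4)^2

Eigenvalues and multiplicities (the geometric multiplicity of λ is n − rank(A − λI), which equals the number of Jordan blocks for λ):
  λ = -4: algebraic multiplicity = 2, geometric multiplicity = 2
  λ = 6: algebraic multiplicity = 2, geometric multiplicity = 1

Determining the block sizes for each eigenvalue:
  λ = -4: gm = am = 2, so every block has size 1 → block sizes [1, 1]
  λ = 6: one block (gm = 1), so the single block has size am = 2 → block sizes [2]

Assembling the blocks gives a Jordan form
J =
  [-4,  0, 0, 0]
  [ 0, -4, 0, 0]
  [ 0,  0, 6, 1]
  [ 0,  0, 0, 6]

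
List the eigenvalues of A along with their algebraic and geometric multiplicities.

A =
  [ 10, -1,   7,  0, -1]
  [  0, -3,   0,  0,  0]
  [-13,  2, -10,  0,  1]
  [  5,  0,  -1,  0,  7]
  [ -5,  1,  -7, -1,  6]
λ = -3: alg = 2, geom = 1; λ = 3: alg = 3, geom = 1

Step 1 — factor the characteristic polynomial to read off the algebraic multiplicities:
  χ_A(x) = (x - 3)^3*(x + 3)^2

Step 2 — compute geometric multiplicities via the rank-nullity identity g(λ) = n − rank(A − λI):
  rank(A − (-3)·I) = 4, so dim ker(A − (-3)·I) = n − 4 = 1
  rank(A − (3)·I) = 4, so dim ker(A − (3)·I) = n − 4 = 1

Summary:
  λ = -3: algebraic multiplicity = 2, geometric multiplicity = 1
  λ = 3: algebraic multiplicity = 3, geometric multiplicity = 1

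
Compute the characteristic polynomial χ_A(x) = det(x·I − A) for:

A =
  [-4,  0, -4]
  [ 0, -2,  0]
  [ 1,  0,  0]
x^3 + 6*x^2 + 12*x + 8

Expanding det(x·I − A) (e.g. by cofactor expansion or by noting that A is similar to its Jordan form J, which has the same characteristic polynomial as A) gives
  χ_A(x) = x^3 + 6*x^2 + 12*x + 8
which factors as (x + 2)^3. The eigenvalues (with algebraic multiplicities) are λ = -2 with multiplicity 3.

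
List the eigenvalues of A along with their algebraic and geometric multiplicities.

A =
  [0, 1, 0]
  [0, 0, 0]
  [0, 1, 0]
λ = 0: alg = 3, geom = 2

Step 1 — factor the characteristic polynomial to read off the algebraic multiplicities:
  χ_A(x) = x^3

Step 2 — compute geometric multiplicities via the rank-nullity identity g(λ) = n − rank(A − λI):
  rank(A − (0)·I) = 1, so dim ker(A − (0)·I) = n − 1 = 2

Summary:
  λ = 0: algebraic multiplicity = 3, geometric multiplicity = 2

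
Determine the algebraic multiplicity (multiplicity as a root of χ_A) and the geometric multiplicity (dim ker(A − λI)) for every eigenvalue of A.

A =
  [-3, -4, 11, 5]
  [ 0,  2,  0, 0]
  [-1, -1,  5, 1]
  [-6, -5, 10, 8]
λ = 2: alg = 2, geom = 1; λ = 4: alg = 2, geom = 1

Step 1 — factor the characteristic polynomial to read off the algebraic multiplicities:
  χ_A(x) = (x - 4)^2*(x - 2)^2

Step 2 — compute geometric multiplicities via the rank-nullity identity g(λ) = n − rank(A − λI):
  rank(A − (2)·I) = 3, so dim ker(A − (2)·I) = n − 3 = 1
  rank(A − (4)·I) = 3, so dim ker(A − (4)·I) = n − 3 = 1

Summary:
  λ = 2: algebraic multiplicity = 2, geometric multiplicity = 1
  λ = 4: algebraic multiplicity = 2, geometric multiplicity = 1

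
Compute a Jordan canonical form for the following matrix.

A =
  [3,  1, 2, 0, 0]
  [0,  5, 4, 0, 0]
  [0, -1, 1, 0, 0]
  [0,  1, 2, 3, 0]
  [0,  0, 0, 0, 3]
J_2(3) ⊕ J_1(3) ⊕ J_1(3) ⊕ J_1(3)

The characteristic polynomial is
  det(x·I − A) = x^5 - 15*x^4 + 90*x^3 - 270*x^2 + 405*x - 243 = (x - 3)^5

Eigenvalues and multiplicities (the geometric multiplicity of λ is n − rank(A − λI), which equals the number of Jordan blocks for λ):
  λ = 3: algebraic multiplicity = 5, geometric multiplicity = 4

Determining the block sizes for each eigenvalue:
  λ = 3: 4 blocks summing to 5 forces exactly one block of size 2 and the rest size 1 → block sizes [2, 1, 1, 1]

Assembling the blocks gives a Jordan form
J =
  [3, 1, 0, 0, 0]
  [0, 3, 0, 0, 0]
  [0, 0, 3, 0, 0]
  [0, 0, 0, 3, 0]
  [0, 0, 0, 0, 3]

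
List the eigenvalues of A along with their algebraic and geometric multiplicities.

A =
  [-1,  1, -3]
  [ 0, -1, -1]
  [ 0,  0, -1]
λ = -1: alg = 3, geom = 1

Step 1 — factor the characteristic polynomial to read off the algebraic multiplicities:
  χ_A(x) = (x + 1)^3

Step 2 — compute geometric multiplicities via the rank-nullity identity g(λ) = n − rank(A − λI):
  rank(A − (-1)·I) = 2, so dim ker(A − (-1)·I) = n − 2 = 1

Summary:
  λ = -1: algebraic multiplicity = 3, geometric multiplicity = 1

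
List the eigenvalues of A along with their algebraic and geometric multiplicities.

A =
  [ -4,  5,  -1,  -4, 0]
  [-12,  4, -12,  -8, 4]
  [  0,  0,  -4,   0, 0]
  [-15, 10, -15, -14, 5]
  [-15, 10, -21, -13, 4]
λ = -4: alg = 3, geom = 2; λ = -1: alg = 2, geom = 1

Step 1 — factor the characteristic polynomial to read off the algebraic multiplicities:
  χ_A(x) = (x + 1)^2*(x + 4)^3

Step 2 — compute geometric multiplicities via the rank-nullity identity g(λ) = n − rank(A − λI):
  rank(A − (-4)·I) = 3, so dim ker(A − (-4)·I) = n − 3 = 2
  rank(A − (-1)·I) = 4, so dim ker(A − (-1)·I) = n − 4 = 1

Summary:
  λ = -4: algebraic multiplicity = 3, geometric multiplicity = 2
  λ = -1: algebraic multiplicity = 2, geometric multiplicity = 1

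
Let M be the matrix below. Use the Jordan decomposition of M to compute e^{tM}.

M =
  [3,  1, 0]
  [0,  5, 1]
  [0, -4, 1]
e^{tM} =
  [exp(3*t), t^2*exp(3*t) + t*exp(3*t), t^2*exp(3*t)/2]
  [0, 2*t*exp(3*t) + exp(3*t), t*exp(3*t)]
  [0, -4*t*exp(3*t), -2*t*exp(3*t) + exp(3*t)]

Strategy: write M = P · J · P⁻¹ where J is a Jordan canonical form, so e^{tM} = P · e^{tJ} · P⁻¹, and e^{tJ} can be computed block-by-block.

M has Jordan form
J =
  [3, 1, 0]
  [0, 3, 1]
  [0, 0, 3]
(up to reordering of blocks).

Per-block formulas:
  For a 3×3 Jordan block J_3(3): exp(t · J_3(3)) = e^(3t)·(I + t·N + (t^2/2)·N^2), where N is the 3×3 nilpotent shift.

After assembling e^{tJ} and conjugating by P, we get:

e^{tM} =
  [exp(3*t), t^2*exp(3*t) + t*exp(3*t), t^2*exp(3*t)/2]
  [0, 2*t*exp(3*t) + exp(3*t), t*exp(3*t)]
  [0, -4*t*exp(3*t), -2*t*exp(3*t) + exp(3*t)]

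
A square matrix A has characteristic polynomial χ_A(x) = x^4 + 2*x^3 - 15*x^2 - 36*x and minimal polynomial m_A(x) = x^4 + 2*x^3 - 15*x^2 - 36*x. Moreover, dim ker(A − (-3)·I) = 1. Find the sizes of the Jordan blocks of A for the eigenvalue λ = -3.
Block sizes for λ = -3: [2]

Step 1 — from the characteristic polynomial, algebraic multiplicity of λ = -3 is 2. From dim ker(A − (-3)·I) = 1, there are exactly 1 Jordan blocks for λ = -3.
Step 2 — from the minimal polynomial, the factor (x + 3)^2 tells us the largest block for λ = -3 has size 2.
Step 3 — with total size 2, 1 blocks, and largest block 2, the block sizes (in nonincreasing order) are [2].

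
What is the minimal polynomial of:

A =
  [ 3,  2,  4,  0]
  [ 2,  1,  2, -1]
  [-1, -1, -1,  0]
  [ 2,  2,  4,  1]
x^3 - 3*x^2 + 3*x - 1

The characteristic polynomial is χ_A(x) = (x - 1)^4, so the eigenvalues are known. The minimal polynomial is
  m_A(x) = Π_λ (x − λ)^{k_λ}
where k_λ is the size of the *largest* Jordan block for λ (equivalently, the smallest k with (A − λI)^k v = 0 for every generalised eigenvector v of λ).

  λ = 1: largest Jordan block has size 3, contributing (x − 1)^3

So m_A(x) = (x - 1)^3 = x^3 - 3*x^2 + 3*x - 1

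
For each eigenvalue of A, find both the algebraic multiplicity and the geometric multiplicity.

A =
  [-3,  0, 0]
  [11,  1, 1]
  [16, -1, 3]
λ = -3: alg = 1, geom = 1; λ = 2: alg = 2, geom = 1

Step 1 — factor the characteristic polynomial to read off the algebraic multiplicities:
  χ_A(x) = (x - 2)^2*(x + 3)

Step 2 — compute geometric multiplicities via the rank-nullity identity g(λ) = n − rank(A − λI):
  rank(A − (-3)·I) = 2, so dim ker(A − (-3)·I) = n − 2 = 1
  rank(A − (2)·I) = 2, so dim ker(A − (2)·I) = n − 2 = 1

Summary:
  λ = -3: algebraic multiplicity = 1, geometric multiplicity = 1
  λ = 2: algebraic multiplicity = 2, geometric multiplicity = 1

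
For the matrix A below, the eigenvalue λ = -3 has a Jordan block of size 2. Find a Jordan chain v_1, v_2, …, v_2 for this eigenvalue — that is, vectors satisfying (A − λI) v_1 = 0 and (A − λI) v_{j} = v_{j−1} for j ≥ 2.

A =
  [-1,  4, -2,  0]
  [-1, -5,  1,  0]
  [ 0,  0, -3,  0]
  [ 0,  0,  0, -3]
A Jordan chain for λ = -3 of length 2:
v_1 = (2, -1, 0, 0)ᵀ
v_2 = (1, 0, 0, 0)ᵀ

Let N = A − (-3)·I. We want v_2 with N^2 v_2 = 0 but N^1 v_2 ≠ 0; then v_{j-1} := N · v_j for j = 2, …, 2.

Pick v_2 = (1, 0, 0, 0)ᵀ.
Then v_1 = N · v_2 = (2, -1, 0, 0)ᵀ.

Sanity check: (A − (-3)·I) v_1 = (0, 0, 0, 0)ᵀ = 0. ✓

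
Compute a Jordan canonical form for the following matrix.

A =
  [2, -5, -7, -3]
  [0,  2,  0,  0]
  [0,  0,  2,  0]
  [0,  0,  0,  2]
J_2(2) ⊕ J_1(2) ⊕ J_1(2)

The characteristic polynomial is
  det(x·I − A) = x^4 - 8*x^3 + 24*x^2 - 32*x + 16 = (x - 2)^4

Eigenvalues and multiplicities (the geometric multiplicity of λ is n − rank(A − λI), which equals the number of Jordan blocks for λ):
  λ = 2: algebraic multiplicity = 4, geometric multiplicity = 3

Determining the block sizes for each eigenvalue:
  λ = 2: 3 blocks summing to 4 forces exactly one block of size 2 and the rest size 1 → block sizes [2, 1, 1]

Assembling the blocks gives a Jordan form
J =
  [2, 1, 0, 0]
  [0, 2, 0, 0]
  [0, 0, 2, 0]
  [0, 0, 0, 2]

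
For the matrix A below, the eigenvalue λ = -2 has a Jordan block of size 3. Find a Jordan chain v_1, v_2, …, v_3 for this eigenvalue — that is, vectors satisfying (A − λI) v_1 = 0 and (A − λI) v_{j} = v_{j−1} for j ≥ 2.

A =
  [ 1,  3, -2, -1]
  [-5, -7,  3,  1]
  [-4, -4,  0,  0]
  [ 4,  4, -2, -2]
A Jordan chain for λ = -2 of length 3:
v_1 = (-2, 2, 0, 0)ᵀ
v_2 = (3, -5, -4, 4)ᵀ
v_3 = (1, 0, 0, 0)ᵀ

Let N = A − (-2)·I. We want v_3 with N^3 v_3 = 0 but N^2 v_3 ≠ 0; then v_{j-1} := N · v_j for j = 3, …, 2.

Pick v_3 = (1, 0, 0, 0)ᵀ.
Then v_2 = N · v_3 = (3, -5, -4, 4)ᵀ.
Then v_1 = N · v_2 = (-2, 2, 0, 0)ᵀ.

Sanity check: (A − (-2)·I) v_1 = (0, 0, 0, 0)ᵀ = 0. ✓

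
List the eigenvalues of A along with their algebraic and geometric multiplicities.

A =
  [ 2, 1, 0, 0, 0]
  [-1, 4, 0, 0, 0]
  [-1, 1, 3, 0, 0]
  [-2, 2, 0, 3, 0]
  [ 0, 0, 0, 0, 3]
λ = 3: alg = 5, geom = 4

Step 1 — factor the characteristic polynomial to read off the algebraic multiplicities:
  χ_A(x) = (x - 3)^5

Step 2 — compute geometric multiplicities via the rank-nullity identity g(λ) = n − rank(A − λI):
  rank(A − (3)·I) = 1, so dim ker(A − (3)·I) = n − 1 = 4

Summary:
  λ = 3: algebraic multiplicity = 5, geometric multiplicity = 4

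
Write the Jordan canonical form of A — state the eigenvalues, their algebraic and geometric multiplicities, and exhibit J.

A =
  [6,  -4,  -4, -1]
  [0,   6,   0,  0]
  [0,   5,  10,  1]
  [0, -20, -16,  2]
J_2(6) ⊕ J_2(6)

The characteristic polynomial is
  det(x·I − A) = x^4 - 24*x^3 + 216*x^2 - 864*x + 1296 = (x - 6)^4

Eigenvalues and multiplicities (the geometric multiplicity of λ is n − rank(A − λI), which equals the number of Jordan blocks for λ):
  λ = 6: algebraic multiplicity = 4, geometric multiplicity = 2

Determining the block sizes for each eigenvalue:
  λ = 6: with am = 4 and gm = 2, the partition is not yet determined (e.g. several partitions of 4 into 2 parts exist). Let N = A − (6)·I. Computing rank(N^1) = 2, rank(N^2) = 0; the number of blocks of size ≥ j is rank(N^{j−1}) − rank(N^j), giving [2, 2]. So we have 2 block(s) of size 2 → block sizes [2, 2]

Assembling the blocks gives a Jordan form
J =
  [6, 1, 0, 0]
  [0, 6, 0, 0]
  [0, 0, 6, 1]
  [0, 0, 0, 6]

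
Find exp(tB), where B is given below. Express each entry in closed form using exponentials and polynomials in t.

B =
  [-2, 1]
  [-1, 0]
e^{tB} =
  [-t*exp(-t) + exp(-t), t*exp(-t)]
  [-t*exp(-t), t*exp(-t) + exp(-t)]

Strategy: write B = P · J · P⁻¹ where J is a Jordan canonical form, so e^{tB} = P · e^{tJ} · P⁻¹, and e^{tJ} can be computed block-by-block.

B has Jordan form
J =
  [-1,  1]
  [ 0, -1]
(up to reordering of blocks).

Per-block formulas:
  For a 2×2 Jordan block J_2(-1): exp(t · J_2(-1)) = e^(-1t)·(I + t·N), where N is the 2×2 nilpotent shift.

After assembling e^{tJ} and conjugating by P, we get:

e^{tB} =
  [-t*exp(-t) + exp(-t), t*exp(-t)]
  [-t*exp(-t), t*exp(-t) + exp(-t)]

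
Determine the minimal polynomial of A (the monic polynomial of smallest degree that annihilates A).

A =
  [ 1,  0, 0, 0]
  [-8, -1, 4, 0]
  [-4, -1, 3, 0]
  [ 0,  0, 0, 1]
x^2 - 2*x + 1

The characteristic polynomial is χ_A(x) = (x - 1)^4, so the eigenvalues are known. The minimal polynomial is
  m_A(x) = Π_λ (x − λ)^{k_λ}
where k_λ is the size of the *largest* Jordan block for λ (equivalently, the smallest k with (A − λI)^k v = 0 for every generalised eigenvector v of λ).

  λ = 1: largest Jordan block has size 2, contributing (x − 1)^2

So m_A(x) = (x - 1)^2 = x^2 - 2*x + 1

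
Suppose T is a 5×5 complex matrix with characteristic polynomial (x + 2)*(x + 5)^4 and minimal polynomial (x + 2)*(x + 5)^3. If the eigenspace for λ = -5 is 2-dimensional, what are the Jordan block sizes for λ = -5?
Block sizes for λ = -5: [3, 1]

Step 1 — from the characteristic polynomial, algebraic multiplicity of λ = -5 is 4. From dim ker(T − (-5)·I) = 2, there are exactly 2 Jordan blocks for λ = -5.
Step 2 — from the minimal polynomial, the factor (x + 5)^3 tells us the largest block for λ = -5 has size 3.
Step 3 — with total size 4, 2 blocks, and largest block 3, the block sizes (in nonincreasing order) are [3, 1].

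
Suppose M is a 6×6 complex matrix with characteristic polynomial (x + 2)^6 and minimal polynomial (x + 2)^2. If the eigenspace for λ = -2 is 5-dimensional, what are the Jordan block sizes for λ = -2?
Block sizes for λ = -2: [2, 1, 1, 1, 1]

Step 1 — from the characteristic polynomial, algebraic multiplicity of λ = -2 is 6. From dim ker(M − (-2)·I) = 5, there are exactly 5 Jordan blocks for λ = -2.
Step 2 — from the minimal polynomial, the factor (x + 2)^2 tells us the largest block for λ = -2 has size 2.
Step 3 — with total size 6, 5 blocks, and largest block 2, the block sizes (in nonincreasing order) are [2, 1, 1, 1, 1].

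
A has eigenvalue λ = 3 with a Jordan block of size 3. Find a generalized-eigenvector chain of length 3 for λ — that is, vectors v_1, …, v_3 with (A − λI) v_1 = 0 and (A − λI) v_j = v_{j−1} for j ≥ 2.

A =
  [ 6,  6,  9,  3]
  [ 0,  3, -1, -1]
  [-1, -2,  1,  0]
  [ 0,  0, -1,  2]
A Jordan chain for λ = 3 of length 3:
v_1 = (0, 1, -1, 1)ᵀ
v_2 = (3, 0, -1, 0)ᵀ
v_3 = (1, 0, 0, 0)ᵀ

Let N = A − (3)·I. We want v_3 with N^3 v_3 = 0 but N^2 v_3 ≠ 0; then v_{j-1} := N · v_j for j = 3, …, 2.

Pick v_3 = (1, 0, 0, 0)ᵀ.
Then v_2 = N · v_3 = (3, 0, -1, 0)ᵀ.
Then v_1 = N · v_2 = (0, 1, -1, 1)ᵀ.

Sanity check: (A − (3)·I) v_1 = (0, 0, 0, 0)ᵀ = 0. ✓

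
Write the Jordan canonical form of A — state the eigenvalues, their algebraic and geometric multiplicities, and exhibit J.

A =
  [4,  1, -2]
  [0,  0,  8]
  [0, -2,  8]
J_2(4) ⊕ J_1(4)

The characteristic polynomial is
  det(x·I − A) = x^3 - 12*x^2 + 48*x - 64 = (x - 4)^3

Eigenvalues and multiplicities (the geometric multiplicity of λ is n − rank(A − λI), which equals the number of Jordan blocks for λ):
  λ = 4: algebraic multiplicity = 3, geometric multiplicity = 2

Determining the block sizes for each eigenvalue:
  λ = 4: 2 blocks summing to 3 forces exactly one block of size 2 and the rest size 1 → block sizes [2, 1]

Assembling the blocks gives a Jordan form
J =
  [4, 1, 0]
  [0, 4, 0]
  [0, 0, 4]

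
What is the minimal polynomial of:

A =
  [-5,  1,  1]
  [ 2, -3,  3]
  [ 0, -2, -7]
x^3 + 15*x^2 + 75*x + 125

The characteristic polynomial is χ_A(x) = (x + 5)^3, so the eigenvalues are known. The minimal polynomial is
  m_A(x) = Π_λ (x − λ)^{k_λ}
where k_λ is the size of the *largest* Jordan block for λ (equivalently, the smallest k with (A − λI)^k v = 0 for every generalised eigenvector v of λ).

  λ = -5: largest Jordan block has size 3, contributing (x + 5)^3

So m_A(x) = (x + 5)^3 = x^3 + 15*x^2 + 75*x + 125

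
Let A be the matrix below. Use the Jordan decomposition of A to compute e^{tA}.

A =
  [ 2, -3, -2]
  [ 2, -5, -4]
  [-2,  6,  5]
e^{tA} =
  [2*exp(t) - 1, 3 - 3*exp(t), 2 - 2*exp(t)]
  [2*exp(t) - 2, 6 - 5*exp(t), 4 - 4*exp(t)]
  [2 - 2*exp(t), 6*exp(t) - 6, 5*exp(t) - 4]

Strategy: write A = P · J · P⁻¹ where J is a Jordan canonical form, so e^{tA} = P · e^{tJ} · P⁻¹, and e^{tJ} can be computed block-by-block.

A has Jordan form
J =
  [0, 0, 0]
  [0, 1, 0]
  [0, 0, 1]
(up to reordering of blocks).

Per-block formulas:
  For a 1×1 block at λ = 0: exp(t · [0]) = [e^(0t)].
  For a 1×1 block at λ = 1: exp(t · [1]) = [e^(1t)].

After assembling e^{tJ} and conjugating by P, we get:

e^{tA} =
  [2*exp(t) - 1, 3 - 3*exp(t), 2 - 2*exp(t)]
  [2*exp(t) - 2, 6 - 5*exp(t), 4 - 4*exp(t)]
  [2 - 2*exp(t), 6*exp(t) - 6, 5*exp(t) - 4]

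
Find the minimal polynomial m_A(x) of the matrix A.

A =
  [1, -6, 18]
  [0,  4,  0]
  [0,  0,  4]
x^2 - 5*x + 4

The characteristic polynomial is χ_A(x) = (x - 4)^2*(x - 1), so the eigenvalues are known. The minimal polynomial is
  m_A(x) = Π_λ (x − λ)^{k_λ}
where k_λ is the size of the *largest* Jordan block for λ (equivalently, the smallest k with (A − λI)^k v = 0 for every generalised eigenvector v of λ).

  λ = 1: largest Jordan block has size 1, contributing (x − 1)
  λ = 4: largest Jordan block has size 1, contributing (x − 4)

So m_A(x) = (x - 4)*(x - 1) = x^2 - 5*x + 4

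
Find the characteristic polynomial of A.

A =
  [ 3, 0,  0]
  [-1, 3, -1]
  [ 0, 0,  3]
x^3 - 9*x^2 + 27*x - 27

Expanding det(x·I − A) (e.g. by cofactor expansion or by noting that A is similar to its Jordan form J, which has the same characteristic polynomial as A) gives
  χ_A(x) = x^3 - 9*x^2 + 27*x - 27
which factors as (x - 3)^3. The eigenvalues (with algebraic multiplicities) are λ = 3 with multiplicity 3.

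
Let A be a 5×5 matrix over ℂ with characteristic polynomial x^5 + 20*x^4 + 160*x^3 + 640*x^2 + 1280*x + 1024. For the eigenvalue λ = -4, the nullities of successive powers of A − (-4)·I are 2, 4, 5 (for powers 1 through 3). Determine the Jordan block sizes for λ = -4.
Block sizes for λ = -4: [3, 2]

From the dimensions of kernels of powers, the number of Jordan blocks of size at least j is d_j − d_{j−1} where d_j = dim ker(N^j) (with d_0 = 0). Computing the differences gives [2, 2, 1].
The number of blocks of size exactly k is (#blocks of size ≥ k) − (#blocks of size ≥ k + 1), so the partition is: 1 block(s) of size 2, 1 block(s) of size 3.
In nonincreasing order the block sizes are [3, 2].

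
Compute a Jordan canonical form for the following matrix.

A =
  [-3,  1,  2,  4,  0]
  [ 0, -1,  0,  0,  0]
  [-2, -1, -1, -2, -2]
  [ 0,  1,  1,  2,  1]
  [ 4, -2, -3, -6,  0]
J_2(-1) ⊕ J_1(-1) ⊕ J_2(0)

The characteristic polynomial is
  det(x·I − A) = x^5 + 3*x^4 + 3*x^3 + x^2 = x^2*(x + 1)^3

Eigenvalues and multiplicities (the geometric multiplicity of λ is n − rank(A − λI), which equals the number of Jordan blocks for λ):
  λ = -1: algebraic multiplicity = 3, geometric multiplicity = 2
  λ = 0: algebraic multiplicity = 2, geometric multiplicity = 1

Determining the block sizes for each eigenvalue:
  λ = -1: 2 blocks summing to 3 forces exactly one block of size 2 and the rest size 1 → block sizes [2, 1]
  λ = 0: one block (gm = 1), so the single block has size am = 2 → block sizes [2]

Assembling the blocks gives a Jordan form
J =
  [-1,  1,  0, 0, 0]
  [ 0, -1,  0, 0, 0]
  [ 0,  0, -1, 0, 0]
  [ 0,  0,  0, 0, 1]
  [ 0,  0,  0, 0, 0]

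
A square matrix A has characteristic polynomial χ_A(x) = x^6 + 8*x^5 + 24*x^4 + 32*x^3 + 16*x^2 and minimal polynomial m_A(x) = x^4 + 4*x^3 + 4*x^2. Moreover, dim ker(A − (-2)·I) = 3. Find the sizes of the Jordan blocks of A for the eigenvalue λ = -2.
Block sizes for λ = -2: [2, 1, 1]

Step 1 — from the characteristic polynomial, algebraic multiplicity of λ = -2 is 4. From dim ker(A − (-2)·I) = 3, there are exactly 3 Jordan blocks for λ = -2.
Step 2 — from the minimal polynomial, the factor (x + 2)^2 tells us the largest block for λ = -2 has size 2.
Step 3 — with total size 4, 3 blocks, and largest block 2, the block sizes (in nonincreasing order) are [2, 1, 1].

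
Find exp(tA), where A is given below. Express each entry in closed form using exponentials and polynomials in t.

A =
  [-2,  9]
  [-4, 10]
e^{tA} =
  [-6*t*exp(4*t) + exp(4*t), 9*t*exp(4*t)]
  [-4*t*exp(4*t), 6*t*exp(4*t) + exp(4*t)]

Strategy: write A = P · J · P⁻¹ where J is a Jordan canonical form, so e^{tA} = P · e^{tJ} · P⁻¹, and e^{tJ} can be computed block-by-block.

A has Jordan form
J =
  [4, 1]
  [0, 4]
(up to reordering of blocks).

Per-block formulas:
  For a 2×2 Jordan block J_2(4): exp(t · J_2(4)) = e^(4t)·(I + t·N), where N is the 2×2 nilpotent shift.

After assembling e^{tJ} and conjugating by P, we get:

e^{tA} =
  [-6*t*exp(4*t) + exp(4*t), 9*t*exp(4*t)]
  [-4*t*exp(4*t), 6*t*exp(4*t) + exp(4*t)]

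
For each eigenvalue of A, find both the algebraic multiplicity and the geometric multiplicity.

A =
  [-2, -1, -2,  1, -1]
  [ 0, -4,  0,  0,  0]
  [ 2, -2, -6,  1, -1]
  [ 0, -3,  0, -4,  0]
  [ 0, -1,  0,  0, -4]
λ = -4: alg = 5, geom = 3

Step 1 — factor the characteristic polynomial to read off the algebraic multiplicities:
  χ_A(x) = (x + 4)^5

Step 2 — compute geometric multiplicities via the rank-nullity identity g(λ) = n − rank(A − λI):
  rank(A − (-4)·I) = 2, so dim ker(A − (-4)·I) = n − 2 = 3

Summary:
  λ = -4: algebraic multiplicity = 5, geometric multiplicity = 3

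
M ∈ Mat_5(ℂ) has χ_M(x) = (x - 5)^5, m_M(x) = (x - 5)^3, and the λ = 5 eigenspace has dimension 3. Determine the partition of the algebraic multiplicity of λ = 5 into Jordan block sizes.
Block sizes for λ = 5: [3, 1, 1]

Step 1 — from the characteristic polynomial, algebraic multiplicity of λ = 5 is 5. From dim ker(M − (5)·I) = 3, there are exactly 3 Jordan blocks for λ = 5.
Step 2 — from the minimal polynomial, the factor (x − 5)^3 tells us the largest block for λ = 5 has size 3.
Step 3 — with total size 5, 3 blocks, and largest block 3, the block sizes (in nonincreasing order) are [3, 1, 1].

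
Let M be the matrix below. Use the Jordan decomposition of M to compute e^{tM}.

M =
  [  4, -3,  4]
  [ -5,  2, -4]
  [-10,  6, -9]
e^{tM} =
  [5*t*exp(-t) + exp(-t), -3*t*exp(-t), 4*t*exp(-t)]
  [-5*t*exp(-t), 3*t*exp(-t) + exp(-t), -4*t*exp(-t)]
  [-10*t*exp(-t), 6*t*exp(-t), -8*t*exp(-t) + exp(-t)]

Strategy: write M = P · J · P⁻¹ where J is a Jordan canonical form, so e^{tM} = P · e^{tJ} · P⁻¹, and e^{tJ} can be computed block-by-block.

M has Jordan form
J =
  [-1,  1,  0]
  [ 0, -1,  0]
  [ 0,  0, -1]
(up to reordering of blocks).

Per-block formulas:
  For a 2×2 Jordan block J_2(-1): exp(t · J_2(-1)) = e^(-1t)·(I + t·N), where N is the 2×2 nilpotent shift.
  For a 1×1 block at λ = -1: exp(t · [-1]) = [e^(-1t)].

After assembling e^{tJ} and conjugating by P, we get:

e^{tM} =
  [5*t*exp(-t) + exp(-t), -3*t*exp(-t), 4*t*exp(-t)]
  [-5*t*exp(-t), 3*t*exp(-t) + exp(-t), -4*t*exp(-t)]
  [-10*t*exp(-t), 6*t*exp(-t), -8*t*exp(-t) + exp(-t)]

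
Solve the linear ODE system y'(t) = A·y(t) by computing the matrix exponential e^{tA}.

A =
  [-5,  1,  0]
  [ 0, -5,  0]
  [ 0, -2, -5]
e^{tA} =
  [exp(-5*t), t*exp(-5*t), 0]
  [0, exp(-5*t), 0]
  [0, -2*t*exp(-5*t), exp(-5*t)]

Strategy: write A = P · J · P⁻¹ where J is a Jordan canonical form, so e^{tA} = P · e^{tJ} · P⁻¹, and e^{tJ} can be computed block-by-block.

A has Jordan form
J =
  [-5,  1,  0]
  [ 0, -5,  0]
  [ 0,  0, -5]
(up to reordering of blocks).

Per-block formulas:
  For a 2×2 Jordan block J_2(-5): exp(t · J_2(-5)) = e^(-5t)·(I + t·N), where N is the 2×2 nilpotent shift.
  For a 1×1 block at λ = -5: exp(t · [-5]) = [e^(-5t)].

After assembling e^{tJ} and conjugating by P, we get:

e^{tA} =
  [exp(-5*t), t*exp(-5*t), 0]
  [0, exp(-5*t), 0]
  [0, -2*t*exp(-5*t), exp(-5*t)]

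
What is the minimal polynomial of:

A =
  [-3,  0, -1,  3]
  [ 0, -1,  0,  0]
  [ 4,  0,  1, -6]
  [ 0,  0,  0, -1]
x^2 + 2*x + 1

The characteristic polynomial is χ_A(x) = (x + 1)^4, so the eigenvalues are known. The minimal polynomial is
  m_A(x) = Π_λ (x − λ)^{k_λ}
where k_λ is the size of the *largest* Jordan block for λ (equivalently, the smallest k with (A − λI)^k v = 0 for every generalised eigenvector v of λ).

  λ = -1: largest Jordan block has size 2, contributing (x + 1)^2

So m_A(x) = (x + 1)^2 = x^2 + 2*x + 1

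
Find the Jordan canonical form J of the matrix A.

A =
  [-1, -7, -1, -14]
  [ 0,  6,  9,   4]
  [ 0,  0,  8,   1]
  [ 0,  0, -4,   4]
J_1(-1) ⊕ J_3(6)

The characteristic polynomial is
  det(x·I − A) = x^4 - 17*x^3 + 90*x^2 - 108*x - 216 = (x - 6)^3*(x + 1)

Eigenvalues and multiplicities (the geometric multiplicity of λ is n − rank(A − λI), which equals the number of Jordan blocks for λ):
  λ = -1: algebraic multiplicity = 1, geometric multiplicity = 1
  λ = 6: algebraic multiplicity = 3, geometric multiplicity = 1

Determining the block sizes for each eigenvalue:
  λ = -1: one block (gm = 1), so the single block has size am = 1 → block sizes [1]
  λ = 6: one block (gm = 1), so the single block has size am = 3 → block sizes [3]

Assembling the blocks gives a Jordan form
J =
  [-1, 0, 0, 0]
  [ 0, 6, 1, 0]
  [ 0, 0, 6, 1]
  [ 0, 0, 0, 6]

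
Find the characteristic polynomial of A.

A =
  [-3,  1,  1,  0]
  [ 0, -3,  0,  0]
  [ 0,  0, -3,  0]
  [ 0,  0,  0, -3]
x^4 + 12*x^3 + 54*x^2 + 108*x + 81

Expanding det(x·I − A) (e.g. by cofactor expansion or by noting that A is similar to its Jordan form J, which has the same characteristic polynomial as A) gives
  χ_A(x) = x^4 + 12*x^3 + 54*x^2 + 108*x + 81
which factors as (x + 3)^4. The eigenvalues (with algebraic multiplicities) are λ = -3 with multiplicity 4.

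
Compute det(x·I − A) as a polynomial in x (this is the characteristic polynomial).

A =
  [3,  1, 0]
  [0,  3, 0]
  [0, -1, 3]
x^3 - 9*x^2 + 27*x - 27

Expanding det(x·I − A) (e.g. by cofactor expansion or by noting that A is similar to its Jordan form J, which has the same characteristic polynomial as A) gives
  χ_A(x) = x^3 - 9*x^2 + 27*x - 27
which factors as (x - 3)^3. The eigenvalues (with algebraic multiplicities) are λ = 3 with multiplicity 3.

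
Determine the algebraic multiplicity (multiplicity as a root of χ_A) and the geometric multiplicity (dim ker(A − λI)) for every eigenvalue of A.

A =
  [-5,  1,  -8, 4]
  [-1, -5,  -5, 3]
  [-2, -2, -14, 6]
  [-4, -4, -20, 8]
λ = -4: alg = 4, geom = 2

Step 1 — factor the characteristic polynomial to read off the algebraic multiplicities:
  χ_A(x) = (x + 4)^4

Step 2 — compute geometric multiplicities via the rank-nullity identity g(λ) = n − rank(A − λI):
  rank(A − (-4)·I) = 2, so dim ker(A − (-4)·I) = n − 2 = 2

Summary:
  λ = -4: algebraic multiplicity = 4, geometric multiplicity = 2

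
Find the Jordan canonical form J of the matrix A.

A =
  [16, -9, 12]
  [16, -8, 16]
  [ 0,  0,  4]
J_2(4) ⊕ J_1(4)

The characteristic polynomial is
  det(x·I − A) = x^3 - 12*x^2 + 48*x - 64 = (x - 4)^3

Eigenvalues and multiplicities (the geometric multiplicity of λ is n − rank(A − λI), which equals the number of Jordan blocks for λ):
  λ = 4: algebraic multiplicity = 3, geometric multiplicity = 2

Determining the block sizes for each eigenvalue:
  λ = 4: 2 blocks summing to 3 forces exactly one block of size 2 and the rest size 1 → block sizes [2, 1]

Assembling the blocks gives a Jordan form
J =
  [4, 1, 0]
  [0, 4, 0]
  [0, 0, 4]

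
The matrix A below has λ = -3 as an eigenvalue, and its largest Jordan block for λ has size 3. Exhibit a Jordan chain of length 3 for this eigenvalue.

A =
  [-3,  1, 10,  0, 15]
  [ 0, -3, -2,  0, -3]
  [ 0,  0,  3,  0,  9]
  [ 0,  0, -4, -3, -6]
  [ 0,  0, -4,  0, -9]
A Jordan chain for λ = -3 of length 3:
v_1 = (-2, 0, 0, 0, 0)ᵀ
v_2 = (10, -2, 6, -4, -4)ᵀ
v_3 = (0, 0, 1, 0, 0)ᵀ

Let N = A − (-3)·I. We want v_3 with N^3 v_3 = 0 but N^2 v_3 ≠ 0; then v_{j-1} := N · v_j for j = 3, …, 2.

Pick v_3 = (0, 0, 1, 0, 0)ᵀ.
Then v_2 = N · v_3 = (10, -2, 6, -4, -4)ᵀ.
Then v_1 = N · v_2 = (-2, 0, 0, 0, 0)ᵀ.

Sanity check: (A − (-3)·I) v_1 = (0, 0, 0, 0, 0)ᵀ = 0. ✓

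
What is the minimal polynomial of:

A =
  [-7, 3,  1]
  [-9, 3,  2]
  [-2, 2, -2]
x^3 + 6*x^2 + 12*x + 8

The characteristic polynomial is χ_A(x) = (x + 2)^3, so the eigenvalues are known. The minimal polynomial is
  m_A(x) = Π_λ (x − λ)^{k_λ}
where k_λ is the size of the *largest* Jordan block for λ (equivalently, the smallest k with (A − λI)^k v = 0 for every generalised eigenvector v of λ).

  λ = -2: largest Jordan block has size 3, contributing (x + 2)^3

So m_A(x) = (x + 2)^3 = x^3 + 6*x^2 + 12*x + 8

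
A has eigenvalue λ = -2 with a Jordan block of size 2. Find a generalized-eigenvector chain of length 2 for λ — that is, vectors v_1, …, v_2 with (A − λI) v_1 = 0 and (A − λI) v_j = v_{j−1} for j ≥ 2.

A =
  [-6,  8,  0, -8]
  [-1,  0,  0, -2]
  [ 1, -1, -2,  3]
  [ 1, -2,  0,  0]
A Jordan chain for λ = -2 of length 2:
v_1 = (-4, -1, 1, 1)ᵀ
v_2 = (1, 0, 0, 0)ᵀ

Let N = A − (-2)·I. We want v_2 with N^2 v_2 = 0 but N^1 v_2 ≠ 0; then v_{j-1} := N · v_j for j = 2, …, 2.

Pick v_2 = (1, 0, 0, 0)ᵀ.
Then v_1 = N · v_2 = (-4, -1, 1, 1)ᵀ.

Sanity check: (A − (-2)·I) v_1 = (0, 0, 0, 0)ᵀ = 0. ✓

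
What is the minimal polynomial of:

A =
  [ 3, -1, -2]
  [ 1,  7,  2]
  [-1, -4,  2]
x^3 - 12*x^2 + 48*x - 64

The characteristic polynomial is χ_A(x) = (x - 4)^3, so the eigenvalues are known. The minimal polynomial is
  m_A(x) = Π_λ (x − λ)^{k_λ}
where k_λ is the size of the *largest* Jordan block for λ (equivalently, the smallest k with (A − λI)^k v = 0 for every generalised eigenvector v of λ).

  λ = 4: largest Jordan block has size 3, contributing (x − 4)^3

So m_A(x) = (x - 4)^3 = x^3 - 12*x^2 + 48*x - 64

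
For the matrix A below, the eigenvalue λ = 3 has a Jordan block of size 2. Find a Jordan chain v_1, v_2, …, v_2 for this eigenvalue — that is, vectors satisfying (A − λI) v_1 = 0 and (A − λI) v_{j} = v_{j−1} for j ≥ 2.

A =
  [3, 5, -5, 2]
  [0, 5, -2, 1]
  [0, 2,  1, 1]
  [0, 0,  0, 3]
A Jordan chain for λ = 3 of length 2:
v_1 = (5, 2, 2, 0)ᵀ
v_2 = (0, 1, 0, 0)ᵀ

Let N = A − (3)·I. We want v_2 with N^2 v_2 = 0 but N^1 v_2 ≠ 0; then v_{j-1} := N · v_j for j = 2, …, 2.

Pick v_2 = (0, 1, 0, 0)ᵀ.
Then v_1 = N · v_2 = (5, 2, 2, 0)ᵀ.

Sanity check: (A − (3)·I) v_1 = (0, 0, 0, 0)ᵀ = 0. ✓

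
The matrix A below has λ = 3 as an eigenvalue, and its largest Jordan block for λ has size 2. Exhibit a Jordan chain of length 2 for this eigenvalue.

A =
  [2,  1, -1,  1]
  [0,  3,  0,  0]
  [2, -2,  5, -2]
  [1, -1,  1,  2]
A Jordan chain for λ = 3 of length 2:
v_1 = (-1, 0, 2, 1)ᵀ
v_2 = (1, 0, 0, 0)ᵀ

Let N = A − (3)·I. We want v_2 with N^2 v_2 = 0 but N^1 v_2 ≠ 0; then v_{j-1} := N · v_j for j = 2, …, 2.

Pick v_2 = (1, 0, 0, 0)ᵀ.
Then v_1 = N · v_2 = (-1, 0, 2, 1)ᵀ.

Sanity check: (A − (3)·I) v_1 = (0, 0, 0, 0)ᵀ = 0. ✓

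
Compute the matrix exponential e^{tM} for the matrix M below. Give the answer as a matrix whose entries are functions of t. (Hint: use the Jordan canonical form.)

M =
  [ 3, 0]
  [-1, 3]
e^{tM} =
  [exp(3*t), 0]
  [-t*exp(3*t), exp(3*t)]

Strategy: write M = P · J · P⁻¹ where J is a Jordan canonical form, so e^{tM} = P · e^{tJ} · P⁻¹, and e^{tJ} can be computed block-by-block.

M has Jordan form
J =
  [3, 1]
  [0, 3]
(up to reordering of blocks).

Per-block formulas:
  For a 2×2 Jordan block J_2(3): exp(t · J_2(3)) = e^(3t)·(I + t·N), where N is the 2×2 nilpotent shift.

After assembling e^{tJ} and conjugating by P, we get:

e^{tM} =
  [exp(3*t), 0]
  [-t*exp(3*t), exp(3*t)]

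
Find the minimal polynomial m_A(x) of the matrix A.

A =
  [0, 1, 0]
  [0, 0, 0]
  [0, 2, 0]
x^2

The characteristic polynomial is χ_A(x) = x^3, so the eigenvalues are known. The minimal polynomial is
  m_A(x) = Π_λ (x − λ)^{k_λ}
where k_λ is the size of the *largest* Jordan block for λ (equivalently, the smallest k with (A − λI)^k v = 0 for every generalised eigenvector v of λ).

  λ = 0: largest Jordan block has size 2, contributing (x − 0)^2

So m_A(x) = x^2 = x^2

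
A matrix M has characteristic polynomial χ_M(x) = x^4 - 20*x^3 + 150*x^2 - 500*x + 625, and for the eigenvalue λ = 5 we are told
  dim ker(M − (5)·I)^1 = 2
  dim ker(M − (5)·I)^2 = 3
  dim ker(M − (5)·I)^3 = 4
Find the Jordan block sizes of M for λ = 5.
Block sizes for λ = 5: [3, 1]

From the dimensions of kernels of powers, the number of Jordan blocks of size at least j is d_j − d_{j−1} where d_j = dim ker(N^j) (with d_0 = 0). Computing the differences gives [2, 1, 1].
The number of blocks of size exactly k is (#blocks of size ≥ k) − (#blocks of size ≥ k + 1), so the partition is: 1 block(s) of size 1, 1 block(s) of size 3.
In nonincreasing order the block sizes are [3, 1].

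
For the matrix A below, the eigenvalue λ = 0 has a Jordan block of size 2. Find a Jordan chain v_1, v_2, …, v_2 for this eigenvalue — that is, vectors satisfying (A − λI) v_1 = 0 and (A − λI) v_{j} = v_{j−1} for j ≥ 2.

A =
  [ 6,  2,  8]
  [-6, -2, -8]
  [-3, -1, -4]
A Jordan chain for λ = 0 of length 2:
v_1 = (6, -6, -3)ᵀ
v_2 = (1, 0, 0)ᵀ

Let N = A − (0)·I. We want v_2 with N^2 v_2 = 0 but N^1 v_2 ≠ 0; then v_{j-1} := N · v_j for j = 2, …, 2.

Pick v_2 = (1, 0, 0)ᵀ.
Then v_1 = N · v_2 = (6, -6, -3)ᵀ.

Sanity check: (A − (0)·I) v_1 = (0, 0, 0)ᵀ = 0. ✓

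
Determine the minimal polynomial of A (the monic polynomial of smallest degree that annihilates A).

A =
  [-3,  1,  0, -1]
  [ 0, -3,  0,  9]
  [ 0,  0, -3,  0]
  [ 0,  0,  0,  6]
x^3 - 27*x - 54

The characteristic polynomial is χ_A(x) = (x - 6)*(x + 3)^3, so the eigenvalues are known. The minimal polynomial is
  m_A(x) = Π_λ (x − λ)^{k_λ}
where k_λ is the size of the *largest* Jordan block for λ (equivalently, the smallest k with (A − λI)^k v = 0 for every generalised eigenvector v of λ).

  λ = -3: largest Jordan block has size 2, contributing (x + 3)^2
  λ = 6: largest Jordan block has size 1, contributing (x − 6)

So m_A(x) = (x - 6)*(x + 3)^2 = x^3 - 27*x - 54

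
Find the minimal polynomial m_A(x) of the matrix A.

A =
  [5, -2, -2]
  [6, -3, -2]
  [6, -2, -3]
x^2 - 1

The characteristic polynomial is χ_A(x) = (x - 1)*(x + 1)^2, so the eigenvalues are known. The minimal polynomial is
  m_A(x) = Π_λ (x − λ)^{k_λ}
where k_λ is the size of the *largest* Jordan block for λ (equivalently, the smallest k with (A − λI)^k v = 0 for every generalised eigenvector v of λ).

  λ = -1: largest Jordan block has size 1, contributing (x + 1)
  λ = 1: largest Jordan block has size 1, contributing (x − 1)

So m_A(x) = (x - 1)*(x + 1) = x^2 - 1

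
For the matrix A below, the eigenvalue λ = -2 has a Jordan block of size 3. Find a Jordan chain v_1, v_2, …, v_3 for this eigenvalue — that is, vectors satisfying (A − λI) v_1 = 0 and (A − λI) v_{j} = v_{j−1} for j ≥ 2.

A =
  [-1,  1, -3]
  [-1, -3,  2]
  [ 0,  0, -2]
A Jordan chain for λ = -2 of length 3:
v_1 = (-1, 1, 0)ᵀ
v_2 = (-3, 2, 0)ᵀ
v_3 = (0, 0, 1)ᵀ

Let N = A − (-2)·I. We want v_3 with N^3 v_3 = 0 but N^2 v_3 ≠ 0; then v_{j-1} := N · v_j for j = 3, …, 2.

Pick v_3 = (0, 0, 1)ᵀ.
Then v_2 = N · v_3 = (-3, 2, 0)ᵀ.
Then v_1 = N · v_2 = (-1, 1, 0)ᵀ.

Sanity check: (A − (-2)·I) v_1 = (0, 0, 0)ᵀ = 0. ✓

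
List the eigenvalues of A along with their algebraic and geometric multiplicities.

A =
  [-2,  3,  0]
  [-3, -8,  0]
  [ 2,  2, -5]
λ = -5: alg = 3, geom = 2

Step 1 — factor the characteristic polynomial to read off the algebraic multiplicities:
  χ_A(x) = (x + 5)^3

Step 2 — compute geometric multiplicities via the rank-nullity identity g(λ) = n − rank(A − λI):
  rank(A − (-5)·I) = 1, so dim ker(A − (-5)·I) = n − 1 = 2

Summary:
  λ = -5: algebraic multiplicity = 3, geometric multiplicity = 2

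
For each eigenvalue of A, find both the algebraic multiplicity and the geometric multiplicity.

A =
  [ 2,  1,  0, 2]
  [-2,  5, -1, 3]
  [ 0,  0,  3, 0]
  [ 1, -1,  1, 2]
λ = 3: alg = 4, geom = 2

Step 1 — factor the characteristic polynomial to read off the algebraic multiplicities:
  χ_A(x) = (x - 3)^4

Step 2 — compute geometric multiplicities via the rank-nullity identity g(λ) = n − rank(A − λI):
  rank(A − (3)·I) = 2, so dim ker(A − (3)·I) = n − 2 = 2

Summary:
  λ = 3: algebraic multiplicity = 4, geometric multiplicity = 2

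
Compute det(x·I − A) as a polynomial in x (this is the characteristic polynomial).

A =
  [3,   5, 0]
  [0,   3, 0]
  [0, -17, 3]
x^3 - 9*x^2 + 27*x - 27

Expanding det(x·I − A) (e.g. by cofactor expansion or by noting that A is similar to its Jordan form J, which has the same characteristic polynomial as A) gives
  χ_A(x) = x^3 - 9*x^2 + 27*x - 27
which factors as (x - 3)^3. The eigenvalues (with algebraic multiplicities) are λ = 3 with multiplicity 3.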